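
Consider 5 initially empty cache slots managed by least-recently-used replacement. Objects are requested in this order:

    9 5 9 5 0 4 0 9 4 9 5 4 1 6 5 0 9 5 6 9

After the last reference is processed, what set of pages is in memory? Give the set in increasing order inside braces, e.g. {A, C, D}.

9: fault, frames {9}
5: fault, frames {9,5}
9: hit
5: hit
0: fault, frames {9,5,0}
4: fault, frames {9,5,0,4}
0: hit
9: hit
4: hit
9: hit
5: hit
4: hit
1: fault, frames {0,9,5,4,1}
6: fault, evict 0, frames {9,5,4,1,6}
5: hit
0: fault, evict 9, frames {4,1,6,5,0}
9: fault, evict 4, frames {1,6,5,0,9}
5: hit
6: hit
9: hit

{0, 1, 5, 6, 9}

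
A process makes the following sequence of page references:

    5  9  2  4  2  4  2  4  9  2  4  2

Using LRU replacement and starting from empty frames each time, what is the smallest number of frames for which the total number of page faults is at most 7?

f=1: 12 faults
f=2: 7 faults
f=3: 4 faults
f=4: 4 faults
Smallest f with faults ≤ 7 is 2.

2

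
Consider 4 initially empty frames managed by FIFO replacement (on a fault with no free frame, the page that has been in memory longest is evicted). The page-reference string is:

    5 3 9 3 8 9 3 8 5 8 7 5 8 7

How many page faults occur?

5 -> miss, frames [5]
3 -> miss, frames [5, 3]
9 -> miss, frames [5, 3, 9]
3 -> hit
8 -> miss, frames [5, 3, 9, 8]
9 -> hit
3 -> hit
8 -> hit
5 -> hit
8 -> hit
7 -> miss, evict 5, frames [3, 9, 8, 7]
5 -> miss, evict 3, frames [9, 8, 7, 5]
8 -> hit
7 -> hit
Page faults: 6.

6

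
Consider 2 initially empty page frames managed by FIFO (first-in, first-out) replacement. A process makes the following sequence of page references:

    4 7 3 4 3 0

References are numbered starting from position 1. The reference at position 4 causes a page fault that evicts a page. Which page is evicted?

pos 1: 4 → miss, frames [4]
pos 2: 7 → miss, frames [4, 7]
pos 3: 3 → miss, evict 4, frames [7, 3]
pos 4: 4 → miss, evict 7, frames [3, 4]
At position 4, page 7 is evicted.

7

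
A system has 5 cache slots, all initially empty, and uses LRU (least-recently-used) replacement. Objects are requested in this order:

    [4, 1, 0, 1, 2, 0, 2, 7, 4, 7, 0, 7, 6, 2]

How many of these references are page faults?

4 -> fault, frames [4]
1 -> fault, frames [4, 1]
0 -> fault, frames [4, 1, 0]
1 -> hit
2 -> fault, frames [4, 0, 1, 2]
0 -> hit
2 -> hit
7 -> fault, frames [4, 1, 0, 2, 7]
4 -> hit
7 -> hit
0 -> hit
7 -> hit
6 -> fault, evict 1, frames [2, 4, 0, 7, 6]
2 -> hit
Page faults: 6.

6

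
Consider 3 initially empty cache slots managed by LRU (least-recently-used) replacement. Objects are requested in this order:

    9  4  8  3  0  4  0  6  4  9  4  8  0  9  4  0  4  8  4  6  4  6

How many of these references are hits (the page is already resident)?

8

9 → miss, frames (9)
4 → miss, frames (9 4)
8 → miss, frames (9 4 8)
3 → miss, evict 9, frames (4 8 3)
0 → miss, evict 4, frames (8 3 0)
4 → miss, evict 8, frames (3 0 4)
0 → hit
6 → miss, evict 3, frames (4 0 6)
4 → hit
9 → miss, evict 0, frames (6 4 9)
4 → hit
8 → miss, evict 6, frames (9 4 8)
0 → miss, evict 9, frames (4 8 0)
9 → miss, evict 4, frames (8 0 9)
4 → miss, evict 8, frames (0 9 4)
0 → hit
4 → hit
8 → miss, evict 9, frames (0 4 8)
4 → hit
6 → miss, evict 0, frames (8 4 6)
4 → hit
6 → hit
Hits: 8.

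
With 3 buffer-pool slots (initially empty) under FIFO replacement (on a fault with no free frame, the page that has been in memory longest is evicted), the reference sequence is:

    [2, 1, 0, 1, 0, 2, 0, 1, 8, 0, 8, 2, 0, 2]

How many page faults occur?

2 -> miss, frames [2]
1 -> miss, frames [2, 1]
0 -> miss, frames [2, 1, 0]
1 -> hit
0 -> hit
2 -> hit
0 -> hit
1 -> hit
8 -> miss, evict 2, frames [1, 0, 8]
0 -> hit
8 -> hit
2 -> miss, evict 1, frames [0, 8, 2]
0 -> hit
2 -> hit
Page faults: 5.

5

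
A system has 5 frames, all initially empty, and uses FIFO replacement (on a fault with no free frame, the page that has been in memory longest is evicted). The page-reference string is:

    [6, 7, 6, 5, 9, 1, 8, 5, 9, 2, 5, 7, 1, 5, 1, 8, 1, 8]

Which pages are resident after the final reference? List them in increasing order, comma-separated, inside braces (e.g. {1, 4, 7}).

6 -> miss, frames [6]
7 -> miss, frames [6, 7]
6 -> hit
5 -> miss, frames [6, 7, 5]
9 -> miss, frames [6, 7, 5, 9]
1 -> miss, frames [6, 7, 5, 9, 1]
8 -> miss, evict 6, frames [7, 5, 9, 1, 8]
5 -> hit
9 -> hit
2 -> miss, evict 7, frames [5, 9, 1, 8, 2]
5 -> hit
7 -> miss, evict 5, frames [9, 1, 8, 2, 7]
1 -> hit
5 -> miss, evict 9, frames [1, 8, 2, 7, 5]
1 -> hit
8 -> hit
1 -> hit
8 -> hit

{1, 2, 5, 7, 8}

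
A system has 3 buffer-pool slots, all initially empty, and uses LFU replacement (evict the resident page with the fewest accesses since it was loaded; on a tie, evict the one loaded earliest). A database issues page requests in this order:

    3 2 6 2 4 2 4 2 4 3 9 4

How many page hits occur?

6

3: miss, frames [3]
2: miss, frames [3, 2]
6: miss, frames [3, 2, 6]
2: hit
4: miss, evict 3, frames [2, 6, 4]
2: hit
4: hit
2: hit
4: hit
3: miss, evict 6, frames [2, 4, 3]
9: miss, evict 3, frames [2, 4, 9]
4: hit
Hits: 6.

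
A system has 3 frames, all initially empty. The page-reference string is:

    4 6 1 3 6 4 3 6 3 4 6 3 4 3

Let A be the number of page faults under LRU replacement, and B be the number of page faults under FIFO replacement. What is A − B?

-1

Under LRU: F F F F . F . . . . . . . . → 5 faults.
Under FIFO: F F F F . F . F . . . . . . → 6 faults.
A − B = 5 − 6 = -1.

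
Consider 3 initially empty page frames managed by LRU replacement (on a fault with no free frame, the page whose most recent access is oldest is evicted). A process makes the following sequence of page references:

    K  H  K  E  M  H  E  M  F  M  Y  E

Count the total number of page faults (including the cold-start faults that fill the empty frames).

K: fault, frames [K]
H: fault, frames [K, H]
K: hit
E: fault, frames [H, K, E]
M: fault, evict H, frames [K, E, M]
H: fault, evict K, frames [E, M, H]
E: hit
M: hit
F: fault, evict H, frames [E, M, F]
M: hit
Y: fault, evict E, frames [F, M, Y]
E: fault, evict F, frames [M, Y, E]
Page faults: 8.

8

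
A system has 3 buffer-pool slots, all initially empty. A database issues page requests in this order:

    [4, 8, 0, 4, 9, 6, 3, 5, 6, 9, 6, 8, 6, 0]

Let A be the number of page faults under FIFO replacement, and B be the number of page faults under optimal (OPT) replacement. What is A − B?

2

Under FIFO: F F F . F F F F . F F F . F → 11 faults.
Under OPT: F F F . F F F F . . . F . F → 9 faults.
A − B = 11 − 9 = 2.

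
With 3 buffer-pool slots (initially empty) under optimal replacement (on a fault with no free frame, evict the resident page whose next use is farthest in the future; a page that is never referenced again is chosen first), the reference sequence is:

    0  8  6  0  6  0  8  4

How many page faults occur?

0 -> fault, frames {0}
8 -> fault, frames {0,8}
6 -> fault, frames {0,8,6}
0 -> hit
6 -> hit
0 -> hit
8 -> hit
4 -> fault, evict 6, frames {0,8,4}
Page faults: 4.

4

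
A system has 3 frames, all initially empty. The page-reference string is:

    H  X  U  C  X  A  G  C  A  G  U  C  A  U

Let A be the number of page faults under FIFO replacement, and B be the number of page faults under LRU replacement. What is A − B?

-1

Under FIFO: F F F F . F F . . . F F F . → 9 faults.
Under LRU: F F F F . F F F . . F F F . → 10 faults.
A − B = 9 − 10 = -1.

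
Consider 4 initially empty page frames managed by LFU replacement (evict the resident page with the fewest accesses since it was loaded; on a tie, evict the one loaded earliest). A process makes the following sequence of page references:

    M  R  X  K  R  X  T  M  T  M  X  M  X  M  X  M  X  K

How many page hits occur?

M: fault, frames {M}
R: fault, frames {M,R}
X: fault, frames {M,R,X}
K: fault, frames {M,R,X,K}
R: hit
X: hit
T: fault, evict M, frames {R,X,K,T}
M: fault, evict K, frames {R,X,T,M}
T: hit
M: hit
X: hit
M: hit
X: hit
M: hit
X: hit
M: hit
X: hit
K: fault, evict R, frames {X,T,M,K}
Hits: 11.

11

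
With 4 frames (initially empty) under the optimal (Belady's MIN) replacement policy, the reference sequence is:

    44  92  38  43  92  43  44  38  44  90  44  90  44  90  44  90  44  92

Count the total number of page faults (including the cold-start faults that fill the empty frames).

44 -> fault, frames [44]
92 -> fault, frames [44, 92]
38 -> fault, frames [44, 92, 38]
43 -> fault, frames [44, 92, 38, 43]
92 -> hit
43 -> hit
44 -> hit
38 -> hit
44 -> hit
90 -> fault, evict 43, frames [44, 92, 38, 90]
44 -> hit
90 -> hit
44 -> hit
90 -> hit
44 -> hit
90 -> hit
44 -> hit
92 -> hit
Page faults: 5.

5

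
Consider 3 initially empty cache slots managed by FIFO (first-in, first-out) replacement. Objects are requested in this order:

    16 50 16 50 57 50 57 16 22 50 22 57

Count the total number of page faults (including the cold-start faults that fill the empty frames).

4

16: miss, frames {16}
50: miss, frames {16,50}
16: hit
50: hit
57: miss, frames {16,50,57}
50: hit
57: hit
16: hit
22: miss, evict 16, frames {50,57,22}
50: hit
22: hit
57: hit
Page faults: 4.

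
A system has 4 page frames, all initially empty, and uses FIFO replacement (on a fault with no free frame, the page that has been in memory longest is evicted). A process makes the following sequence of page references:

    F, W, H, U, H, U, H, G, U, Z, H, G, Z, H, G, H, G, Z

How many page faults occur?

6

F -> miss, frames (F)
W -> miss, frames (F W)
H -> miss, frames (F W H)
U -> miss, frames (F W H U)
H -> hit
U -> hit
H -> hit
G -> miss, evict F, frames (W H U G)
U -> hit
Z -> miss, evict W, frames (H U G Z)
H -> hit
G -> hit
Z -> hit
H -> hit
G -> hit
H -> hit
G -> hit
Z -> hit
Page faults: 6.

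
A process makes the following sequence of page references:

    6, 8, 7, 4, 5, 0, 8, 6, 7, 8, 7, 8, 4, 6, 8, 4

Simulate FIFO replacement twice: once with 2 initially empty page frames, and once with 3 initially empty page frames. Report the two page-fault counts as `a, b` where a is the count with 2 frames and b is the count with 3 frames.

14, 11

2 frames: F F F F F F F F F F . . F F F F → 14 faults.
3 frames: F F F F F F F F F . . . F . F . → 11 faults.
11 < 14: adding a frame reduced faults, as is typical.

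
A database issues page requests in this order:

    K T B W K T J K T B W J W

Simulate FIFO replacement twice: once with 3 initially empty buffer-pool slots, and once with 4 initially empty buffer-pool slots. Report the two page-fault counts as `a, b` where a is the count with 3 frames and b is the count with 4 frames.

9, 10

3 frames: F F F F F F F . . F F . . → 9 faults.
4 frames: F F F F . . F F F F F F . → 10 faults.
10 > 9: adding a frame increased faults — Belady's anomaly.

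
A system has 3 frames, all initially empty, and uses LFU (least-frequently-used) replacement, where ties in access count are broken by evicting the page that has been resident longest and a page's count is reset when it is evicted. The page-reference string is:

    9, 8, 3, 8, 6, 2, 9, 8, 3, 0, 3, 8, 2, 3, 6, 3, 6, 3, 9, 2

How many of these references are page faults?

12

9 → miss, frames {9}
8 → miss, frames {9,8}
3 → miss, frames {9,8,3}
8 → hit
6 → miss, evict 9, frames {8,3,6}
2 → miss, evict 3, frames {8,6,2}
9 → miss, evict 6, frames {8,2,9}
8 → hit
3 → miss, evict 2, frames {8,9,3}
0 → miss, evict 9, frames {8,3,0}
3 → hit
8 → hit
2 → miss, evict 0, frames {8,3,2}
3 → hit
6 → miss, evict 2, frames {8,3,6}
3 → hit
6 → hit
3 → hit
9 → miss, evict 6, frames {8,3,9}
2 → miss, evict 9, frames {8,3,2}
Page faults: 12.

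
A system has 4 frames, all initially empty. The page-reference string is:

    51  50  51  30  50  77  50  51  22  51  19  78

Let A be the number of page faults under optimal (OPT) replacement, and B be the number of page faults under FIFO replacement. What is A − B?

-1

Under OPT: F F . F . F . . F . F F → 7 faults.
Under FIFO: F F . F . F . . F F F F → 8 faults.
A − B = 7 − 8 = -1.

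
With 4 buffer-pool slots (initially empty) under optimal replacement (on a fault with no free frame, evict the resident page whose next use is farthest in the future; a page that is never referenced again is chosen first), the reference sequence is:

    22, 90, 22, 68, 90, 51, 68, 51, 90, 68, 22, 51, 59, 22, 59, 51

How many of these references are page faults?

5

22 → fault, frames (22)
90 → fault, frames (22 90)
22 → hit
68 → fault, frames (22 90 68)
90 → hit
51 → fault, frames (22 90 68 51)
68 → hit
51 → hit
90 → hit
68 → hit
22 → hit
51 → hit
59 → fault, evict 68, frames (22 90 51 59)
22 → hit
59 → hit
51 → hit
Page faults: 5.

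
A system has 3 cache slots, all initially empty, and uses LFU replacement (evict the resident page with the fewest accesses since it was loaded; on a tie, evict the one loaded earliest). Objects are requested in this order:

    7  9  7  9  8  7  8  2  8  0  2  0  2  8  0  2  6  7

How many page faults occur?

7 → miss, frames {7}
9 → miss, frames {7,9}
7 → hit
9 → hit
8 → miss, frames {7,9,8}
7 → hit
8 → hit
2 → miss, evict 9, frames {7,8,2}
8 → hit
0 → miss, evict 2, frames {7,8,0}
2 → miss, evict 0, frames {7,8,2}
0 → miss, evict 2, frames {7,8,0}
2 → miss, evict 0, frames {7,8,2}
8 → hit
0 → miss, evict 2, frames {7,8,0}
2 → miss, evict 0, frames {7,8,2}
6 → miss, evict 2, frames {7,8,6}
7 → hit
Page faults: 11.

11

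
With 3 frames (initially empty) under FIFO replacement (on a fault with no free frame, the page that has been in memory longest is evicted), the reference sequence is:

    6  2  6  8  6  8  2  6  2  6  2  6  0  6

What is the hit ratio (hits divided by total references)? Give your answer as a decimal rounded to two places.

6 → miss, frames [6]
2 → miss, frames [6, 2]
6 → hit
8 → miss, frames [6, 2, 8]
6 → hit
8 → hit
2 → hit
6 → hit
2 → hit
6 → hit
2 → hit
6 → hit
0 → miss, evict 6, frames [2, 8, 0]
6 → miss, evict 2, frames [8, 0, 6]
Hits: 9 of 14 references → 9/14 = 0.6429.

0.64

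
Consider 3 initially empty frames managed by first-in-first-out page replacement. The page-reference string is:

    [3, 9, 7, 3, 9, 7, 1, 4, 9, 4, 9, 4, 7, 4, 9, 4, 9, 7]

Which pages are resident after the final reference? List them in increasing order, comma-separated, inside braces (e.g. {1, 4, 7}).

{4, 7, 9}

3: fault, frames {3}
9: fault, frames {3,9}
7: fault, frames {3,9,7}
3: hit
9: hit
7: hit
1: fault, evict 3, frames {9,7,1}
4: fault, evict 9, frames {7,1,4}
9: fault, evict 7, frames {1,4,9}
4: hit
9: hit
4: hit
7: fault, evict 1, frames {4,9,7}
4: hit
9: hit
4: hit
9: hit
7: hit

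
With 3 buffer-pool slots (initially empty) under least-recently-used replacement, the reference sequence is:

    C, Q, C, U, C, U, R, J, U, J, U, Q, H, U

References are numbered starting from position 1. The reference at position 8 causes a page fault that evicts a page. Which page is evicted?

C

pos 1: C: miss, frames [C]
pos 2: Q: miss, frames [C, Q]
pos 3: C: hit
pos 4: U: miss, frames [Q, C, U]
pos 5: C: hit
pos 6: U: hit
pos 7: R: miss, evict Q, frames [C, U, R]
pos 8: J: miss, evict C, frames [U, R, J]
At position 8, page C is evicted.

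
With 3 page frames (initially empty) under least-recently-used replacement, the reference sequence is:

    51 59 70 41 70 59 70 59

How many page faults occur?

51: miss, frames {51}
59: miss, frames {51,59}
70: miss, frames {51,59,70}
41: miss, evict 51, frames {59,70,41}
70: hit
59: hit
70: hit
59: hit
Page faults: 4.

4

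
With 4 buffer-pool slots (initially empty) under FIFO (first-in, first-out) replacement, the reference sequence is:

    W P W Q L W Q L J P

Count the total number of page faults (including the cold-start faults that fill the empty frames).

W -> miss, frames {W}
P -> miss, frames {W,P}
W -> hit
Q -> miss, frames {W,P,Q}
L -> miss, frames {W,P,Q,L}
W -> hit
Q -> hit
L -> hit
J -> miss, evict W, frames {P,Q,L,J}
P -> hit
Page faults: 5.

5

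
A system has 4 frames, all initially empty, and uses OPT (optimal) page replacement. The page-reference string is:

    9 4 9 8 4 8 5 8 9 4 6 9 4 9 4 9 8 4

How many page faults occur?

5

9 → fault, frames [9]
4 → fault, frames [9, 4]
9 → hit
8 → fault, frames [9, 4, 8]
4 → hit
8 → hit
5 → fault, frames [9, 4, 8, 5]
8 → hit
9 → hit
4 → hit
6 → fault, evict 5, frames [9, 4, 8, 6]
9 → hit
4 → hit
9 → hit
4 → hit
9 → hit
8 → hit
4 → hit
Page faults: 5.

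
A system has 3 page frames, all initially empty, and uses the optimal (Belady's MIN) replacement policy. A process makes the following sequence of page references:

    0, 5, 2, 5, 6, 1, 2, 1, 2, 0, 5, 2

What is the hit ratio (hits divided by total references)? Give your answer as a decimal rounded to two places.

0.50

0 → fault, frames [0]
5 → fault, frames [0, 5]
2 → fault, frames [0, 5, 2]
5 → hit
6 → fault, evict 5, frames [0, 2, 6]
1 → fault, evict 6, frames [0, 2, 1]
2 → hit
1 → hit
2 → hit
0 → hit
5 → fault, evict 1, frames [0, 2, 5]
2 → hit
Hits: 6 of 12 references → 6/12 = 0.5000.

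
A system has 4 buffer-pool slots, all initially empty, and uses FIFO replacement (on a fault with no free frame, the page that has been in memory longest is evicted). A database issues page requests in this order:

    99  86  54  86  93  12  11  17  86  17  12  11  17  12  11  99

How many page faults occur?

99 → miss, frames {99}
86 → miss, frames {99,86}
54 → miss, frames {99,86,54}
86 → hit
93 → miss, frames {99,86,54,93}
12 → miss, evict 99, frames {86,54,93,12}
11 → miss, evict 86, frames {54,93,12,11}
17 → miss, evict 54, frames {93,12,11,17}
86 → miss, evict 93, frames {12,11,17,86}
17 → hit
12 → hit
11 → hit
17 → hit
12 → hit
11 → hit
99 → miss, evict 12, frames {11,17,86,99}
Page faults: 9.

9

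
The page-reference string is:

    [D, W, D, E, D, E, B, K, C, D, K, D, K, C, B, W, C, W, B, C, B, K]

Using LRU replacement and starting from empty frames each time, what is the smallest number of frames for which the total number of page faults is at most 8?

4

f=1: 22 faults
f=2: 15 faults
f=3: 10 faults
f=4: 8 faults
f=5: 7 faults
f=6: 6 faults
Smallest f with faults ≤ 8 is 4.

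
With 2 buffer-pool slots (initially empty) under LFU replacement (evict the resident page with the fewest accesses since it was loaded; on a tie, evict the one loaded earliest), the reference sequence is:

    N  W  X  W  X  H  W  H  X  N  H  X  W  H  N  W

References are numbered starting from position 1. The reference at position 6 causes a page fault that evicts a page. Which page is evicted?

pos 1: N → miss, frames {N}
pos 2: W → miss, frames {N,W}
pos 3: X → miss, evict N, frames {W,X}
pos 4: W → hit
pos 5: X → hit
pos 6: H → miss, evict W, frames {X,H}
At position 6, page W is evicted.

W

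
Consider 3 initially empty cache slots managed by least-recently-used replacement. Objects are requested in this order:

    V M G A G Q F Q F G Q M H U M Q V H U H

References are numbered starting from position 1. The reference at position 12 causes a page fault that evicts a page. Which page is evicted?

F

pos 1: V: miss, frames {V}
pos 2: M: miss, frames {V,M}
pos 3: G: miss, frames {V,M,G}
pos 4: A: miss, evict V, frames {M,G,A}
pos 5: G: hit
pos 6: Q: miss, evict M, frames {A,G,Q}
pos 7: F: miss, evict A, frames {G,Q,F}
pos 8: Q: hit
pos 9: F: hit
pos 10: G: hit
pos 11: Q: hit
pos 12: M: miss, evict F, frames {G,Q,M}
At position 12, page F is evicted.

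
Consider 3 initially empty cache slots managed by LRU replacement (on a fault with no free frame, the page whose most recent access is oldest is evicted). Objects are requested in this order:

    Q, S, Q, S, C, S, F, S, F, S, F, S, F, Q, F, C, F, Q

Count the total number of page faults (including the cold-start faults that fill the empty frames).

Q -> fault, frames [Q]
S -> fault, frames [Q, S]
Q -> hit
S -> hit
C -> fault, frames [Q, S, C]
S -> hit
F -> fault, evict Q, frames [C, S, F]
S -> hit
F -> hit
S -> hit
F -> hit
S -> hit
F -> hit
Q -> fault, evict C, frames [S, F, Q]
F -> hit
C -> fault, evict S, frames [Q, F, C]
F -> hit
Q -> hit
Page faults: 6.

6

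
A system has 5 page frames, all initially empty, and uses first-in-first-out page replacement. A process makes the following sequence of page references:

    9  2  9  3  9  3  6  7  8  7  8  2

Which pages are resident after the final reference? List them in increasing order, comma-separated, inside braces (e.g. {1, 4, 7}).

{2, 3, 6, 7, 8}

9 -> fault, frames [9]
2 -> fault, frames [9, 2]
9 -> hit
3 -> fault, frames [9, 2, 3]
9 -> hit
3 -> hit
6 -> fault, frames [9, 2, 3, 6]
7 -> fault, frames [9, 2, 3, 6, 7]
8 -> fault, evict 9, frames [2, 3, 6, 7, 8]
7 -> hit
8 -> hit
2 -> hit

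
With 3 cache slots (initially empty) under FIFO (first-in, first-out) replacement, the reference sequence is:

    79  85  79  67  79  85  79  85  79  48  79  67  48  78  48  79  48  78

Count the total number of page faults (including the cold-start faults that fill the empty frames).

79 → miss, frames {79}
85 → miss, frames {79,85}
79 → hit
67 → miss, frames {79,85,67}
79 → hit
85 → hit
79 → hit
85 → hit
79 → hit
48 → miss, evict 79, frames {85,67,48}
79 → miss, evict 85, frames {67,48,79}
67 → hit
48 → hit
78 → miss, evict 67, frames {48,79,78}
48 → hit
79 → hit
48 → hit
78 → hit
Page faults: 6.

6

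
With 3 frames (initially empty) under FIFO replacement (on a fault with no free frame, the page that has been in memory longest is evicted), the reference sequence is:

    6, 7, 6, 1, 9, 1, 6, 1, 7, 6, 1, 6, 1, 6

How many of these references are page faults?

6 → miss, frames (6)
7 → miss, frames (6 7)
6 → hit
1 → miss, frames (6 7 1)
9 → miss, evict 6, frames (7 1 9)
1 → hit
6 → miss, evict 7, frames (1 9 6)
1 → hit
7 → miss, evict 1, frames (9 6 7)
6 → hit
1 → miss, evict 9, frames (6 7 1)
6 → hit
1 → hit
6 → hit
Page faults: 7.

7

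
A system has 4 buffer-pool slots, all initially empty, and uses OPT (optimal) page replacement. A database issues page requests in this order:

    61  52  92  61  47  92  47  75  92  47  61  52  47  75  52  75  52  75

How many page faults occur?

6

61 -> fault, frames [61]
52 -> fault, frames [61, 52]
92 -> fault, frames [61, 52, 92]
61 -> hit
47 -> fault, frames [61, 52, 92, 47]
92 -> hit
47 -> hit
75 -> fault, evict 52, frames [61, 92, 47, 75]
92 -> hit
47 -> hit
61 -> hit
52 -> fault, evict 92, frames [61, 47, 75, 52]
47 -> hit
75 -> hit
52 -> hit
75 -> hit
52 -> hit
75 -> hit
Page faults: 6.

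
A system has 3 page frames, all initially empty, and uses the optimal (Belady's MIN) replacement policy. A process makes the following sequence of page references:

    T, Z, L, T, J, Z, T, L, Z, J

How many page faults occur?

5

T → fault, frames [T]
Z → fault, frames [T, Z]
L → fault, frames [T, Z, L]
T → hit
J → fault, evict L, frames [T, Z, J]
Z → hit
T → hit
L → fault, evict T, frames [Z, J, L]
Z → hit
J → hit
Page faults: 5.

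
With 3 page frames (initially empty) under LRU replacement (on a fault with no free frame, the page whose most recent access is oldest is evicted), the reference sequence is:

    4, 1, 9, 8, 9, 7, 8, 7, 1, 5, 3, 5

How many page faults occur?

8

4: miss, frames (4)
1: miss, frames (4 1)
9: miss, frames (4 1 9)
8: miss, evict 4, frames (1 9 8)
9: hit
7: miss, evict 1, frames (8 9 7)
8: hit
7: hit
1: miss, evict 9, frames (8 7 1)
5: miss, evict 8, frames (7 1 5)
3: miss, evict 7, frames (1 5 3)
5: hit
Page faults: 8.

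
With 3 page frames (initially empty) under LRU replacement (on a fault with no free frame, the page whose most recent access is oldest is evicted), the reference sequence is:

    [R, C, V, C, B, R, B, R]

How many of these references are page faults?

R -> fault, frames {R}
C -> fault, frames {R,C}
V -> fault, frames {R,C,V}
C -> hit
B -> fault, evict R, frames {V,C,B}
R -> fault, evict V, frames {C,B,R}
B -> hit
R -> hit
Page faults: 5.

5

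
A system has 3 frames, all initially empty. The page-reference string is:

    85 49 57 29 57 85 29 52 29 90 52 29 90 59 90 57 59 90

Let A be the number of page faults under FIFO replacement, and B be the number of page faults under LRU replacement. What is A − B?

2

Under FIFO: F F F F . F . F . F . F . F . F . F → 11 faults.
Under LRU: F F F F . F . F . F . . . F . F . . → 9 faults.
A − B = 11 − 9 = 2.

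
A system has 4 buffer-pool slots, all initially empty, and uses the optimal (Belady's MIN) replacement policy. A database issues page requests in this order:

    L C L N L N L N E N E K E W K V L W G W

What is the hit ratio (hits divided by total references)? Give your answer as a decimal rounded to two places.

0.60

L: miss, frames [L]
C: miss, frames [L, C]
L: hit
N: miss, frames [L, C, N]
L: hit
N: hit
L: hit
N: hit
E: miss, frames [L, C, N, E]
N: hit
E: hit
K: miss, evict N, frames [L, C, E, K]
E: hit
W: miss, evict E, frames [L, C, K, W]
K: hit
V: miss, evict K, frames [L, C, W, V]
L: hit
W: hit
G: miss, evict V, frames [L, C, W, G]
W: hit
Hits: 12 of 20 references → 12/20 = 0.6000.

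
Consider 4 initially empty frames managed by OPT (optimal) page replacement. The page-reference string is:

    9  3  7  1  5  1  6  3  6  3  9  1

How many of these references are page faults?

6

9 -> fault, frames {9}
3 -> fault, frames {9,3}
7 -> fault, frames {9,3,7}
1 -> fault, frames {9,3,7,1}
5 -> fault, evict 7, frames {9,3,1,5}
1 -> hit
6 -> fault, evict 5, frames {9,3,1,6}
3 -> hit
6 -> hit
3 -> hit
9 -> hit
1 -> hit
Page faults: 6.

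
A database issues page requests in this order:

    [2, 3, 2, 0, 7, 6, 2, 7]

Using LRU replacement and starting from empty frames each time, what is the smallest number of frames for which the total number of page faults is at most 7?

2

f=1: 8 faults
f=2: 7 faults
f=3: 6 faults
f=4: 5 faults
f=5: 5 faults
Smallest f with faults ≤ 7 is 2.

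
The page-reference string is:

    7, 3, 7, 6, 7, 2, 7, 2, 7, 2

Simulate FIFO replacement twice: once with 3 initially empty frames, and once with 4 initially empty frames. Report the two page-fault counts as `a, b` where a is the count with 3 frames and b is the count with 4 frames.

5, 4

3 frames: F F . F . F F . . . → 5 faults.
4 frames: F F . F . F . . . . → 4 faults.
4 < 5: adding a frame reduced faults, as is typical.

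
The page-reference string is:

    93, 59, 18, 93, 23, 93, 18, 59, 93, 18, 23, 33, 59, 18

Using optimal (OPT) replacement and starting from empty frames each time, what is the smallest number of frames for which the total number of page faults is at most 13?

2

f=1: 14 faults
f=2: 10 faults
f=3: 7 faults
f=4: 5 faults
f=5: 5 faults
Smallest f with faults ≤ 13 is 2.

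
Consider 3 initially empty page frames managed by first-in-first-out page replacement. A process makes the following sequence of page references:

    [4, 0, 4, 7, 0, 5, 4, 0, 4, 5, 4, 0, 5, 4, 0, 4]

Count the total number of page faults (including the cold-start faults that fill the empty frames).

6

4: fault, frames (4)
0: fault, frames (4 0)
4: hit
7: fault, frames (4 0 7)
0: hit
5: fault, evict 4, frames (0 7 5)
4: fault, evict 0, frames (7 5 4)
0: fault, evict 7, frames (5 4 0)
4: hit
5: hit
4: hit
0: hit
5: hit
4: hit
0: hit
4: hit
Page faults: 6.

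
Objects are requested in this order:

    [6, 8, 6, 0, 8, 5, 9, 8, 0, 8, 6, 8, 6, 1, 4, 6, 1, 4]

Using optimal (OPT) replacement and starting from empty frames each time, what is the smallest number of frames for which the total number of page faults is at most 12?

f=1: 18 faults
f=2: 10 faults
f=3: 8 faults
f=4: 7 faults
f=5: 7 faults
f=6: 7 faults
f=7: 7 faults
Smallest f with faults ≤ 12 is 2.

2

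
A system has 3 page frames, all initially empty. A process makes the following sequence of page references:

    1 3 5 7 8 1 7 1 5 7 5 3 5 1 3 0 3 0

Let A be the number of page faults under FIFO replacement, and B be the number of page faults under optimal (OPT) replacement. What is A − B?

Under FIFO: F F F F F F . . F F . F . F . F . . → 11 faults.
Under OPT: F F F F F . . . F . . F . . . F . . → 8 faults.
A − B = 11 − 8 = 3.

3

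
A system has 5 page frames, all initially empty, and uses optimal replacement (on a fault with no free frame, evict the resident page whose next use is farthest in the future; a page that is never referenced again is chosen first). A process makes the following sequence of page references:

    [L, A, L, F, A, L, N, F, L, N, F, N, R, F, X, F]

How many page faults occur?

L → fault, frames (L)
A → fault, frames (L A)
L → hit
F → fault, frames (L A F)
A → hit
L → hit
N → fault, frames (L A F N)
F → hit
L → hit
N → hit
F → hit
N → hit
R → fault, frames (L A F N R)
F → hit
X → fault, evict R, frames (L A F N X)
F → hit
Page faults: 6.

6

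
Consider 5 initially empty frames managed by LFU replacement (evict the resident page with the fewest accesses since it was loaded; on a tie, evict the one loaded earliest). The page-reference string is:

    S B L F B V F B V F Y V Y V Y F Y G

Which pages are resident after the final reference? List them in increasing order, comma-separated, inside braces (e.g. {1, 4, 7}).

{B, F, G, V, Y}

S → fault, frames [S]
B → fault, frames [S, B]
L → fault, frames [S, B, L]
F → fault, frames [S, B, L, F]
B → hit
V → fault, frames [S, B, L, F, V]
F → hit
B → hit
V → hit
F → hit
Y → fault, evict S, frames [B, L, F, V, Y]
V → hit
Y → hit
V → hit
Y → hit
F → hit
Y → hit
G → fault, evict L, frames [B, F, V, Y, G]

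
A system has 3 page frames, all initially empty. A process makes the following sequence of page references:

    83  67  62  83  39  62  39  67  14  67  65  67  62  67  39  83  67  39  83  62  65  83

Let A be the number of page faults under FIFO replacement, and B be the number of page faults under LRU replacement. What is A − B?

Under FIFO: F F F . F . . . F F F . F . F F F . . F F F → 14 faults.
Under LRU: F F F . F . . F F . F . F . F F . . . F F . → 12 faults.
A − B = 14 − 12 = 2.

2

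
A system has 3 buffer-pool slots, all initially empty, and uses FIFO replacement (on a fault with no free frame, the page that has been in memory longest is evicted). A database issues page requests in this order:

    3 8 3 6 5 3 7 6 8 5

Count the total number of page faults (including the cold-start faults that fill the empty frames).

9

3: miss, frames [3]
8: miss, frames [3, 8]
3: hit
6: miss, frames [3, 8, 6]
5: miss, evict 3, frames [8, 6, 5]
3: miss, evict 8, frames [6, 5, 3]
7: miss, evict 6, frames [5, 3, 7]
6: miss, evict 5, frames [3, 7, 6]
8: miss, evict 3, frames [7, 6, 8]
5: miss, evict 7, frames [6, 8, 5]
Page faults: 9.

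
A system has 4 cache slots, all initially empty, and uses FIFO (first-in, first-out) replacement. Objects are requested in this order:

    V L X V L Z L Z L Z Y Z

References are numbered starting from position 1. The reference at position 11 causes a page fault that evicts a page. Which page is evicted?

pos 1: V → fault, frames [V]
pos 2: L → fault, frames [V, L]
pos 3: X → fault, frames [V, L, X]
pos 4: V → hit
pos 5: L → hit
pos 6: Z → fault, frames [V, L, X, Z]
pos 7: L → hit
pos 8: Z → hit
pos 9: L → hit
pos 10: Z → hit
pos 11: Y → fault, evict V, frames [L, X, Z, Y]
At position 11, page V is evicted.

V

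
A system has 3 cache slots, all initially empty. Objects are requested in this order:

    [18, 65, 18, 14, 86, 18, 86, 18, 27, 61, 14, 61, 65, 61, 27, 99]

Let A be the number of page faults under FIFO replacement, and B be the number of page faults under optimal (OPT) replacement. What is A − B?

Under FIFO: F F . F F F . . F F F . F . F F → 11 faults.
Under OPT: F F . F F . . . F F . . F . . F → 8 faults.
A − B = 11 − 8 = 3.

3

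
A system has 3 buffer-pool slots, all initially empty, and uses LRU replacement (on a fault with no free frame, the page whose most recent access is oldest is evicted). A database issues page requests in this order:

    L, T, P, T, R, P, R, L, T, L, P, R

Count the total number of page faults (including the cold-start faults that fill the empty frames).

8

L -> fault, frames (L)
T -> fault, frames (L T)
P -> fault, frames (L T P)
T -> hit
R -> fault, evict L, frames (P T R)
P -> hit
R -> hit
L -> fault, evict T, frames (P R L)
T -> fault, evict P, frames (R L T)
L -> hit
P -> fault, evict R, frames (T L P)
R -> fault, evict T, frames (L P R)
Page faults: 8.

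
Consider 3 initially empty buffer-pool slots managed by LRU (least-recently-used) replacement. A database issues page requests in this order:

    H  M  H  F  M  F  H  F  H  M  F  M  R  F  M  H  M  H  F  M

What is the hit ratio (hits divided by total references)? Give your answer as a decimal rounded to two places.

H → fault, frames [H]
M → fault, frames [H, M]
H → hit
F → fault, frames [M, H, F]
M → hit
F → hit
H → hit
F → hit
H → hit
M → hit
F → hit
M → hit
R → fault, evict H, frames [F, M, R]
F → hit
M → hit
H → fault, evict R, frames [F, M, H]
M → hit
H → hit
F → hit
M → hit
Hits: 15 of 20 references → 15/20 = 0.7500.

0.75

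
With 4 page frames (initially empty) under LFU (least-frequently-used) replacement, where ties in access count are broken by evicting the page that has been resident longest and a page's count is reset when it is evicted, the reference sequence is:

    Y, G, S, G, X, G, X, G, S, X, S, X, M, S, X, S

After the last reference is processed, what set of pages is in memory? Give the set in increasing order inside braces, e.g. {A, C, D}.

{G, M, S, X}

Y: miss, frames {Y}
G: miss, frames {Y,G}
S: miss, frames {Y,G,S}
G: hit
X: miss, frames {Y,G,S,X}
G: hit
X: hit
G: hit
S: hit
X: hit
S: hit
X: hit
M: miss, evict Y, frames {G,S,X,M}
S: hit
X: hit
S: hit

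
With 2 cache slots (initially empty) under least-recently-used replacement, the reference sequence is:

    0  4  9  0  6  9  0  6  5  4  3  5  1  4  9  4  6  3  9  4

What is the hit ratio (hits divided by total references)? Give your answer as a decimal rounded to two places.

0: fault, frames {0}
4: fault, frames {0,4}
9: fault, evict 0, frames {4,9}
0: fault, evict 4, frames {9,0}
6: fault, evict 9, frames {0,6}
9: fault, evict 0, frames {6,9}
0: fault, evict 6, frames {9,0}
6: fault, evict 9, frames {0,6}
5: fault, evict 0, frames {6,5}
4: fault, evict 6, frames {5,4}
3: fault, evict 5, frames {4,3}
5: fault, evict 4, frames {3,5}
1: fault, evict 3, frames {5,1}
4: fault, evict 5, frames {1,4}
9: fault, evict 1, frames {4,9}
4: hit
6: fault, evict 9, frames {4,6}
3: fault, evict 4, frames {6,3}
9: fault, evict 6, frames {3,9}
4: fault, evict 3, frames {9,4}
Hits: 1 of 20 references → 1/20 = 0.0500.

0.05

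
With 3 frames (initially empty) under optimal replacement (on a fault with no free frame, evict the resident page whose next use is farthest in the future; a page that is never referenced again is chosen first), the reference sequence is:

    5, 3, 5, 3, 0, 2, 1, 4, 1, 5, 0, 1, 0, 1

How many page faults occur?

7

5: miss, frames [5]
3: miss, frames [5, 3]
5: hit
3: hit
0: miss, frames [5, 3, 0]
2: miss, evict 3, frames [5, 0, 2]
1: miss, evict 2, frames [5, 0, 1]
4: miss, evict 0, frames [5, 1, 4]
1: hit
5: hit
0: miss, evict 4, frames [5, 1, 0]
1: hit
0: hit
1: hit
Page faults: 7.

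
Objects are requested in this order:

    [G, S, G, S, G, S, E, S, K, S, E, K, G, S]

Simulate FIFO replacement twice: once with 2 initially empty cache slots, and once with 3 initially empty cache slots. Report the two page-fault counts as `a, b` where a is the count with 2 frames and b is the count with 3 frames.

2 frames: F F . . . . F . F F F F F F → 9 faults.
3 frames: F F . . . . F . F . . . F F → 6 faults.
6 < 9: adding a frame reduced faults, as is typical.

9, 6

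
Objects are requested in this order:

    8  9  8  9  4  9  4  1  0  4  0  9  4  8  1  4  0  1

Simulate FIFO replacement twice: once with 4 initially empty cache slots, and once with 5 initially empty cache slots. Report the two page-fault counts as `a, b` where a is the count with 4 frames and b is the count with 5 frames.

6, 5

4 frames: F F . . F . . F F . . . . F . . . . → 6 faults.
5 frames: F F . . F . . F F . . . . . . . . . → 5 faults.
5 < 6: adding a frame reduced faults, as is typical.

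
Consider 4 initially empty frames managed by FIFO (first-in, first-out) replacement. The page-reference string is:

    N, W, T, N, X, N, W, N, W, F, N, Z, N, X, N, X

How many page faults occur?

N → fault, frames [N]
W → fault, frames [N, W]
T → fault, frames [N, W, T]
N → hit
X → fault, frames [N, W, T, X]
N → hit
W → hit
N → hit
W → hit
F → fault, evict N, frames [W, T, X, F]
N → fault, evict W, frames [T, X, F, N]
Z → fault, evict T, frames [X, F, N, Z]
N → hit
X → hit
N → hit
X → hit
Page faults: 7.

7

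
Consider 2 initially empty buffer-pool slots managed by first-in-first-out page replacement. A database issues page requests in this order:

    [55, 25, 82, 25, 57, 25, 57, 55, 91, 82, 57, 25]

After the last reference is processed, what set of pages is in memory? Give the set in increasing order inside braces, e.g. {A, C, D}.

{25, 57}

55: fault, frames (55)
25: fault, frames (55 25)
82: fault, evict 55, frames (25 82)
25: hit
57: fault, evict 25, frames (82 57)
25: fault, evict 82, frames (57 25)
57: hit
55: fault, evict 57, frames (25 55)
91: fault, evict 25, frames (55 91)
82: fault, evict 55, frames (91 82)
57: fault, evict 91, frames (82 57)
25: fault, evict 82, frames (57 25)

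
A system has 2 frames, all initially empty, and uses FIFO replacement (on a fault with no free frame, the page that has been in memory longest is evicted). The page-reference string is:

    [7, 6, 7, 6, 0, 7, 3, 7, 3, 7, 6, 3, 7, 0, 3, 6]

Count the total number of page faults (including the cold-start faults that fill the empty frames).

7: fault, frames {7}
6: fault, frames {7,6}
7: hit
6: hit
0: fault, evict 7, frames {6,0}
7: fault, evict 6, frames {0,7}
3: fault, evict 0, frames {7,3}
7: hit
3: hit
7: hit
6: fault, evict 7, frames {3,6}
3: hit
7: fault, evict 3, frames {6,7}
0: fault, evict 6, frames {7,0}
3: fault, evict 7, frames {0,3}
6: fault, evict 0, frames {3,6}
Page faults: 10.

10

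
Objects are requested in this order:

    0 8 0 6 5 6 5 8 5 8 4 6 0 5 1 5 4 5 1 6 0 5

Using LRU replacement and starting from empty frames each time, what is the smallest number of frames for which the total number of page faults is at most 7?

5

f=1: 22 faults
f=2: 15 faults
f=3: 14 faults
f=4: 11 faults
f=5: 6 faults
f=6: 6 faults
Smallest f with faults ≤ 7 is 5.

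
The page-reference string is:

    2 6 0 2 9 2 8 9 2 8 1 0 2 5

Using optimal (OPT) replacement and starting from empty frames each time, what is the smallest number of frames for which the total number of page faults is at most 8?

3

f=1: 14 faults
f=2: 9 faults
f=3: 8 faults
f=4: 7 faults
f=5: 7 faults
f=6: 7 faults
f=7: 7 faults
Smallest f with faults ≤ 8 is 3.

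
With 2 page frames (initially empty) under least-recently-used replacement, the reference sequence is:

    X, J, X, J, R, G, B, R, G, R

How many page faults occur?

X: miss, frames [X]
J: miss, frames [X, J]
X: hit
J: hit
R: miss, evict X, frames [J, R]
G: miss, evict J, frames [R, G]
B: miss, evict R, frames [G, B]
R: miss, evict G, frames [B, R]
G: miss, evict B, frames [R, G]
R: hit
Page faults: 7.

7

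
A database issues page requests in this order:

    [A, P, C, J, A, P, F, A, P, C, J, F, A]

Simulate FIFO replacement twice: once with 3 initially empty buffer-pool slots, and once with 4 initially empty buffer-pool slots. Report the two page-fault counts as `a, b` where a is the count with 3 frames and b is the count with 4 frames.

3 frames: F F F F F F F . . F F . F → 10 faults.
4 frames: F F F F . . F F F F F F F → 11 faults.
11 > 10: adding a frame increased faults — Belady's anomaly.

10, 11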